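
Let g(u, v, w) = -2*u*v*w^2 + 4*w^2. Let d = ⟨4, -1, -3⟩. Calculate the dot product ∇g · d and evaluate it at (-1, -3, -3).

162

∂g/∂u = -2*v*w^2
∂g/∂v = -2*u*w^2
∂g/∂w = -4*u*v*w + 8*w
∇g at (-1, -3, -3) = (54, 18, 12)
∇g · d = (54)(4) + (18)(-1) + (12)(-3) = 162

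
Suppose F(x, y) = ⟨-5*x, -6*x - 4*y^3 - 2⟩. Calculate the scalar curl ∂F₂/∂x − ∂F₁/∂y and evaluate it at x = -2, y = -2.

∂F₂/∂x = -6
∂F₁/∂y = 0
Scalar curl = -6
At (-2, -2): -6.

-6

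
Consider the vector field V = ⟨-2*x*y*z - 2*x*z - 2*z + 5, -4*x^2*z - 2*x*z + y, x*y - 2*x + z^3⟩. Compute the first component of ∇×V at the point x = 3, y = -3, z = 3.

45

(∇×V)_1 = ∂V₃/∂y − ∂V₂/∂z
= x − (-4*x^2 - 2*x)
= 4*x^2 + 3*x
At (3, -3, 3): 45.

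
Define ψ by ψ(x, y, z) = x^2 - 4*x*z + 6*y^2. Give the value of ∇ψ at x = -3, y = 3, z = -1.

(-2, 36, 12)

∂ψ/∂x = 2*x - 4*z
∂ψ/∂y = 12*y
∂ψ/∂z = -4*x
∇ψ = (2*x - 4*z, 12*y, -4*x)
At (-3, 3, -1): (-2, 36, 12).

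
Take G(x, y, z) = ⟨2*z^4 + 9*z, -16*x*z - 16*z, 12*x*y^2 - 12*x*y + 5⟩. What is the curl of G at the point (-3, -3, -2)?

(220, -199, 32)

(∇×G)₁ = ∂G₃/∂y − ∂G₂/∂z = 24*x*y + 4*x + 16
(∇×G)₂ = ∂G₁/∂z − ∂G₃/∂x = -12*y^2 + 12*y + 8*z^3 + 9
(∇×G)₃ = ∂G₂/∂x − ∂G₁/∂y = -16*z
∇×G = (24*x*y + 4*x + 16, -12*y^2 + 12*y + 8*z^3 + 9, -16*z)
At (-3, -3, -2): (220, -199, 32).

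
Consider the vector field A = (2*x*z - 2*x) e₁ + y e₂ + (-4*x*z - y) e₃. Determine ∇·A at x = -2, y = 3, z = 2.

11

∂A₁/∂x = 2*z - 2
∂A₂/∂y = 1
∂A₃/∂z = -4*x
∇·A = -4*x + 2*z - 1
At (-2, 3, 2): 11.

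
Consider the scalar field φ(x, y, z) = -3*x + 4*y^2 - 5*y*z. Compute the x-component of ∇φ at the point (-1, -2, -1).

(∇φ)_1 = ∂φ/∂x = -3
At (-1, -2, -1): -3.

-3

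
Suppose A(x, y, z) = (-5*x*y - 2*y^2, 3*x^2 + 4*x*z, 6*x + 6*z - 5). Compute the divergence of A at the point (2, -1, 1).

∂A₁/∂x = -5*y
∂A₂/∂y = 0
∂A₃/∂z = 6
∇·A = -5*y + 6
At (2, -1, 1): 11.

11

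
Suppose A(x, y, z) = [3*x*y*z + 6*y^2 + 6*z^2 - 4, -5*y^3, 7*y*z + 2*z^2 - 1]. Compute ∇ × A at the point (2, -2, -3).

(-21, -48, 42)

(∇×A)₁ = ∂A₃/∂y − ∂A₂/∂z = 7*z
(∇×A)₂ = ∂A₁/∂z − ∂A₃/∂x = 3*x*y + 12*z
(∇×A)₃ = ∂A₂/∂x − ∂A₁/∂y = -3*x*z - 12*y
∇×A = (7*z, 3*x*y + 12*z, -3*x*z - 12*y)
At (2, -2, -3): (-21, -48, 42).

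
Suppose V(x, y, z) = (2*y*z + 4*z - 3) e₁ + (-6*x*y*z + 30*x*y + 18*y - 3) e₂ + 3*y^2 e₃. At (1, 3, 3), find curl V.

(∇×V)₁ = ∂V₃/∂y − ∂V₂/∂z = 6*x*y + 6*y
(∇×V)₂ = ∂V₁/∂z − ∂V₃/∂x = 2*y + 4
(∇×V)₃ = ∂V₂/∂x − ∂V₁/∂y = -6*y*z + 30*y - 2*z
∇×V = (6*x*y + 6*y, 2*y + 4, -6*y*z + 30*y - 2*z)
At (1, 3, 3): (36, 10, 30).

(36, 10, 30)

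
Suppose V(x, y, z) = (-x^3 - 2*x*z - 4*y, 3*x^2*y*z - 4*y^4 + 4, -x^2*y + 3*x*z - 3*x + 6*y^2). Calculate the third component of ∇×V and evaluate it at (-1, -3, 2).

40

(∇×V)_3 = ∂V₂/∂x − ∂V₁/∂y
= 6*x*y*z − (-4)
= 6*x*y*z + 4
At (-1, -3, 2): 40.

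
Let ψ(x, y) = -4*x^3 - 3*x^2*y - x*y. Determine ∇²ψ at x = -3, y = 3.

∂²ψ/∂x² = -6*(4*x + y)
∂²ψ/∂y² = 0
∇²ψ = -24*x - 6*y
At (-3, 3): 54.

54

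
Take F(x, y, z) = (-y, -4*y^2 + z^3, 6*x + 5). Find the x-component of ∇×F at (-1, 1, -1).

(∇×F)_1 = ∂F₃/∂y − ∂F₂/∂z
= 0 − (3*z^2)
= -3*z^2
At (-1, 1, -1): -3.

-3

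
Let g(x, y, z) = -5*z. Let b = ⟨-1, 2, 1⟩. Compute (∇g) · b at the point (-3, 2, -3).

∂g/∂x = 0
∂g/∂y = 0
∂g/∂z = -5
∇g at (-3, 2, -3) = (0, 0, -5)
∇g · b = (0)(-1) + (0)(2) + (-5)(1) = -5

-5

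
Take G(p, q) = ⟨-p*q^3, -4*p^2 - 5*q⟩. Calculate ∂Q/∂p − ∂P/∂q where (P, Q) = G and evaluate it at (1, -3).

19

∂G₂/∂p = -8*p
∂G₁/∂q = -3*p*q^2
Scalar curl = 3*p*q^2 - 8*p
At (1, -3): 19.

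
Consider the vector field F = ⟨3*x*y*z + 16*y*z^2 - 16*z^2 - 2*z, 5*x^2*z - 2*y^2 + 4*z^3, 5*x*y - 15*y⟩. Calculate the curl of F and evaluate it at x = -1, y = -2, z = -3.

(∇×F)₁ = ∂F₃/∂y − ∂F₂/∂z = -5*x^2 + 5*x - 12*z^2 - 15
(∇×F)₂ = ∂F₁/∂z − ∂F₃/∂x = 3*x*y + 32*y*z - 5*y - 32*z - 2
(∇×F)₃ = ∂F₂/∂x − ∂F₁/∂y = 7*x*z - 16*z^2
∇×F = (-5*x^2 + 5*x - 12*z^2 - 15, 3*x*y + 32*y*z - 5*y - 32*z - 2, 7*x*z - 16*z^2)
At (-1, -2, -3): (-133, 302, -123).

(-133, 302, -123)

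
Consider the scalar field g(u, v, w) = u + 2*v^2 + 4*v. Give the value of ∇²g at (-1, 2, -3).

∂²g/∂u² = 0
∂²g/∂v² = 4
∂²g/∂w² = 0
∇²g = 4
At (-1, 2, -3): 4.

4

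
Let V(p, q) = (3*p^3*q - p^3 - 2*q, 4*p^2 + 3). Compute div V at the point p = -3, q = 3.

216

∂V₁/∂p = 9*p^2*q - 3*p^2
∂V₂/∂q = 0
∇·V = 9*p^2*q - 3*p^2
At (-3, 3): 216.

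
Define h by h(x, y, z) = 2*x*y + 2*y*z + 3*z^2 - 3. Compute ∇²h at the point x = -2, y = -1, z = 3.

6

∂²h/∂x² = 0
∂²h/∂y² = 0
∂²h/∂z² = 6
∇²h = 6
At (-2, -1, 3): 6.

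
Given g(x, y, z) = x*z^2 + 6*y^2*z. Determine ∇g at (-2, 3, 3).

∂g/∂x = z^2
∂g/∂y = 12*y*z
∂g/∂z = 2*x*z + 6*y^2
∇g = (z^2, 12*y*z, 2*x*z + 6*y^2)
At (-2, 3, 3): (9, 108, 42).

(9, 108, 42)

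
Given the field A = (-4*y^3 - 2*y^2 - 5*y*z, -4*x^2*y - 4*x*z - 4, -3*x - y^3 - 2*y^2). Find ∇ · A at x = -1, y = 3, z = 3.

-4

∂A₁/∂x = 0
∂A₂/∂y = -4*x^2
∂A₃/∂z = 0
∇·A = -4*x^2
At (-1, 3, 3): -4.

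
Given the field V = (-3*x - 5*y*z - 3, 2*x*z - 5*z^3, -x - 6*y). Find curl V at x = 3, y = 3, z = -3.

(∇×V)₁ = ∂V₃/∂y − ∂V₂/∂z = -2*x + 15*z^2 - 6
(∇×V)₂ = ∂V₁/∂z − ∂V₃/∂x = -5*y + 1
(∇×V)₃ = ∂V₂/∂x − ∂V₁/∂y = 7*z
∇×V = (-2*x + 15*z^2 - 6, -5*y + 1, 7*z)
At (3, 3, -3): (123, -14, -21).

(123, -14, -21)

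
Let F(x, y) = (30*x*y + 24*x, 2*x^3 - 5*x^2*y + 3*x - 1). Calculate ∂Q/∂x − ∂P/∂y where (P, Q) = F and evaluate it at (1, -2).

∂F₂/∂x = 6*x^2 - 10*x*y + 3
∂F₁/∂y = 30*x
Scalar curl = 6*x^2 - 10*x*y - 30*x + 3
At (1, -2): -1.

-1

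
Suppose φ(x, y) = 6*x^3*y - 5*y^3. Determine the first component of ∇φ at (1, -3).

(∇φ)_1 = ∂φ/∂x = 18*x^2*y
At (1, -3): -54.

-54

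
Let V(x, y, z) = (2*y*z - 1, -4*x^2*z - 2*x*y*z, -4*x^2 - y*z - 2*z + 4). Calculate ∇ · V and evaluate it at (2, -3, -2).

∂V₁/∂x = 0
∂V₂/∂y = -2*x*z
∂V₃/∂z = -y - 2
∇·V = -2*x*z - y - 2
At (2, -3, -2): 9.

9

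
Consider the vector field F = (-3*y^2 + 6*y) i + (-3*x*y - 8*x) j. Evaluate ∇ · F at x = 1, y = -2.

∂F₁/∂x = 0
∂F₂/∂y = -3*x
∇·F = -3*x
At (1, -2): -3.

-3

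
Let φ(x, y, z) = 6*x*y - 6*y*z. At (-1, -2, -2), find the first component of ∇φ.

-12

(∇φ)_1 = ∂φ/∂x = 6*y
At (-1, -2, -2): -12.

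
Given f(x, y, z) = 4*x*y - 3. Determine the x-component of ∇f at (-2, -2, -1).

(∇f)_1 = ∂f/∂x = 4*y
At (-2, -2, -1): -8.

-8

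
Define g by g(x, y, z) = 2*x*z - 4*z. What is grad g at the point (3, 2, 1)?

∂g/∂x = 2*z
∂g/∂y = 0
∂g/∂z = 2*x - 4
∇g = (2*z, 0, 2*x - 4)
At (3, 2, 1): (2, 0, 2).

(2, 0, 2)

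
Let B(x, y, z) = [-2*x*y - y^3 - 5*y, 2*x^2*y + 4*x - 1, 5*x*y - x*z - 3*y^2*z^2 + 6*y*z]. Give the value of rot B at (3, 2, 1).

(∇×B)₁ = ∂B₃/∂y − ∂B₂/∂z = 5*x - 6*y*z^2 + 6*z
(∇×B)₂ = ∂B₁/∂z − ∂B₃/∂x = -5*y + z
(∇×B)₃ = ∂B₂/∂x − ∂B₁/∂y = 4*x*y + 2*x + 3*y^2 + 9
∇×B = (5*x - 6*y*z^2 + 6*z, -5*y + z, 4*x*y + 2*x + 3*y^2 + 9)
At (3, 2, 1): (9, -9, 51).

(9, -9, 51)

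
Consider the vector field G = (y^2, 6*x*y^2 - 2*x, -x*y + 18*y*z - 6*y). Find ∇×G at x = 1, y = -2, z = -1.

(-25, -2, 26)

(∇×G)₁ = ∂G₃/∂y − ∂G₂/∂z = -x + 18*z - 6
(∇×G)₂ = ∂G₁/∂z − ∂G₃/∂x = y
(∇×G)₃ = ∂G₂/∂x − ∂G₁/∂y = 6*y^2 - 2*y - 2
∇×G = (-x + 18*z - 6, y, 6*y^2 - 2*y - 2)
At (1, -2, -1): (-25, -2, 26).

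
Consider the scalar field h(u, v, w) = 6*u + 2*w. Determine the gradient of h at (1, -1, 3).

∂h/∂u = 6
∂h/∂v = 0
∂h/∂w = 2
∇h = (6, 0, 2)
At (1, -1, 3): (6, 0, 2).

(6, 0, 2)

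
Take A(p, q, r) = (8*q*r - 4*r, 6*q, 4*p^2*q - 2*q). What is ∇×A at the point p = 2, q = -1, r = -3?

(∇×A)₁ = ∂A₃/∂q − ∂A₂/∂r = 4*p^2 - 2
(∇×A)₂ = ∂A₁/∂r − ∂A₃/∂p = -8*p*q + 8*q - 4
(∇×A)₃ = ∂A₂/∂p − ∂A₁/∂q = -8*r
∇×A = (4*p^2 - 2, -8*p*q + 8*q - 4, -8*r)
At (2, -1, -3): (14, 4, 24).

(14, 4, 24)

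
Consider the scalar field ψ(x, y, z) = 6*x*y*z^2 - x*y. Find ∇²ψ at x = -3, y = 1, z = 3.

-36

∂²ψ/∂x² = 0
∂²ψ/∂y² = 0
∂²ψ/∂z² = 12*x*y
∇²ψ = 12*x*y
At (-3, 1, 3): -36.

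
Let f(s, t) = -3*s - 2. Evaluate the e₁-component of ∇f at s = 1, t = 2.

-3

(∇f)_1 = ∂f/∂s = -3
At (1, 2): -3.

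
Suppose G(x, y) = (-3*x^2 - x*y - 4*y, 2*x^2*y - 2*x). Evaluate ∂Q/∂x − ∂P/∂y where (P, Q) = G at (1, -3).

∂G₂/∂x = 4*x*y - 2
∂G₁/∂y = -x - 4
Scalar curl = 4*x*y + x + 2
At (1, -3): -9.

-9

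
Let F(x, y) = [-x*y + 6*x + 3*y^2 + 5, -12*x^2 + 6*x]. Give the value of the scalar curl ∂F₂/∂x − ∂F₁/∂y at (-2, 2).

∂F₂/∂x = -24*x + 6
∂F₁/∂y = -x + 6*y
Scalar curl = -23*x - 6*y + 6
At (-2, 2): 40.

40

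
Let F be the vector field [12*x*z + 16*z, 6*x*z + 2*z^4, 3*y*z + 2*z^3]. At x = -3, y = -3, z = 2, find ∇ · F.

39

∂F₁/∂x = 12*z
∂F₂/∂y = 0
∂F₃/∂z = 3*y + 6*z^2
∇·F = 3*y + 6*z^2 + 12*z
At (-3, -3, 2): 39.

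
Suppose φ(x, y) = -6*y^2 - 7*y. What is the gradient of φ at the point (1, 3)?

∂φ/∂x = 0
∂φ/∂y = -12*y - 7
∇φ = (0, -12*y - 7)
At (1, 3): (0, -43).

(0, -43)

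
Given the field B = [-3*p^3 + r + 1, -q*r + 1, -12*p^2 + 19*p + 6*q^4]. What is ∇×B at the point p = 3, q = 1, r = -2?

(25, 54, 0)

(∇×B)₁ = ∂B₃/∂q − ∂B₂/∂r = 24*q^3 + q
(∇×B)₂ = ∂B₁/∂r − ∂B₃/∂p = 24*p - 18
(∇×B)₃ = ∂B₂/∂p − ∂B₁/∂q = 0
∇×B = (24*q^3 + q, 24*p - 18, 0)
At (3, 1, -2): (25, 54, 0).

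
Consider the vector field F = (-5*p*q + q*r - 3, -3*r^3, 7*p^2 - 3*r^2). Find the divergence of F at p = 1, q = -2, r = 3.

-8

∂F₁/∂p = -5*q
∂F₂/∂q = 0
∂F₃/∂r = -6*r
∇·F = -5*q - 6*r
At (1, -2, 3): -8.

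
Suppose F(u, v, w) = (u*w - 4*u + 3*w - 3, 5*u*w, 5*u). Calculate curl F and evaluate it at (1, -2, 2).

(∇×F)₁ = ∂F₃/∂v − ∂F₂/∂w = -5*u
(∇×F)₂ = ∂F₁/∂w − ∂F₃/∂u = u - 2
(∇×F)₃ = ∂F₂/∂u − ∂F₁/∂v = 5*w
∇×F = (-5*u, u - 2, 5*w)
At (1, -2, 2): (-5, -1, 10).

(-5, -1, 10)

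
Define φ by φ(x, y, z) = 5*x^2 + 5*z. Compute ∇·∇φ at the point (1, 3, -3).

∂²φ/∂x² = 10
∂²φ/∂y² = 0
∂²φ/∂z² = 0
∇²φ = 10
At (1, 3, -3): 10.

10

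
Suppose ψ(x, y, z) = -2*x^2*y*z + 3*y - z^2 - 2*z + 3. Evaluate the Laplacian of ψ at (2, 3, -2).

22

∂²ψ/∂x² = -4*y*z
∂²ψ/∂y² = 0
∂²ψ/∂z² = -2
∇²ψ = -4*y*z - 2
At (2, 3, -2): 22.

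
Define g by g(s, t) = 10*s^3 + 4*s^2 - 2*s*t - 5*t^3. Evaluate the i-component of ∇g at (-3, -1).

(∇g)_1 = ∂g/∂s = 30*s^2 + 8*s - 2*t
At (-3, -1): 248.

248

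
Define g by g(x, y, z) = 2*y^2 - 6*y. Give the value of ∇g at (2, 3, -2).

(0, 6, 0)

∂g/∂x = 0
∂g/∂y = 4*y - 6
∂g/∂z = 0
∇g = (0, 4*y - 6, 0)
At (2, 3, -2): (0, 6, 0).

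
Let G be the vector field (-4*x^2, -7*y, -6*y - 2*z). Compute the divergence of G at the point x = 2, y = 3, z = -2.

-25

∂G₁/∂x = -8*x
∂G₂/∂y = -7
∂G₃/∂z = -2
∇·G = -8*x - 9
At (2, 3, -2): -25.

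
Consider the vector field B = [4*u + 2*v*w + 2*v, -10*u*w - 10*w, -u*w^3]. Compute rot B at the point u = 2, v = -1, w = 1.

(∇×B)₁ = ∂B₃/∂v − ∂B₂/∂w = 10*u + 10
(∇×B)₂ = ∂B₁/∂w − ∂B₃/∂u = 2*v + w^3
(∇×B)₃ = ∂B₂/∂u − ∂B₁/∂v = -12*w - 2
∇×B = (10*u + 10, 2*v + w^3, -12*w - 2)
At (2, -1, 1): (30, -1, -14).

(30, -1, -14)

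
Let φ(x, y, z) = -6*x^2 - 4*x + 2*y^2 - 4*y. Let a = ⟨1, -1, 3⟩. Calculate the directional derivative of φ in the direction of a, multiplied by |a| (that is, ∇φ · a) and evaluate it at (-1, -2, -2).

20

∂φ/∂x = -12*x - 4
∂φ/∂y = 4*y - 4
∂φ/∂z = 0
∇φ at (-1, -2, -2) = (8, -12, 0)
∇φ · a = (8)(1) + (-12)(-1) + (0)(3) = 20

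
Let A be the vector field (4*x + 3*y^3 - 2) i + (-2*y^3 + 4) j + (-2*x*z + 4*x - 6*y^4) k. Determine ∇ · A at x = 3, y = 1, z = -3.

-8

∂A₁/∂x = 4
∂A₂/∂y = -6*y^2
∂A₃/∂z = -2*x
∇·A = -2*x - 6*y^2 + 4
At (3, 1, -3): -8.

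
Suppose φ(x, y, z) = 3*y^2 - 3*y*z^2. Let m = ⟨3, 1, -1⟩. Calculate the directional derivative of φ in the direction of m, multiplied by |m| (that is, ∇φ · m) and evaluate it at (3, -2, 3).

∂φ/∂x = 0
∂φ/∂y = 6*y - 3*z^2
∂φ/∂z = -6*y*z
∇φ at (3, -2, 3) = (0, -39, 36)
∇φ · m = (0)(3) + (-39)(1) + (36)(-1) = -75

-75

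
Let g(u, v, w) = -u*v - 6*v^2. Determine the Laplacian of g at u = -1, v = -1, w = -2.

-12

∂²g/∂u² = 0
∂²g/∂v² = -12
∂²g/∂w² = 0
∇²g = -12
At (-1, -1, -2): -12.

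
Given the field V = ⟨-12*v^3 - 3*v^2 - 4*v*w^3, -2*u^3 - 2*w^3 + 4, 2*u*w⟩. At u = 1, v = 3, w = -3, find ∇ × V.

(54, -318, 228)

(∇×V)₁ = ∂V₃/∂v − ∂V₂/∂w = 6*w^2
(∇×V)₂ = ∂V₁/∂w − ∂V₃/∂u = -12*v*w^2 - 2*w
(∇×V)₃ = ∂V₂/∂u − ∂V₁/∂v = -6*u^2 + 36*v^2 + 6*v + 4*w^3
∇×V = (6*w^2, -12*v*w^2 - 2*w, -6*u^2 + 36*v^2 + 6*v + 4*w^3)
At (1, 3, -3): (54, -318, 228).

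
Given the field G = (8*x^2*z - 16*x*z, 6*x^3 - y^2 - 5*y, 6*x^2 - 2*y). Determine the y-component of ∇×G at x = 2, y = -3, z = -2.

-24

(∇×G)_2 = ∂G₁/∂z − ∂G₃/∂x
= 8*x^2 - 16*x − (12*x)
= 8*x^2 - 28*x
At (2, -3, -2): -24.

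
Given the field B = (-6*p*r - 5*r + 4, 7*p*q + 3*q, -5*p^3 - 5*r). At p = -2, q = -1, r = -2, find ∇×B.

(∇×B)₁ = ∂B₃/∂q − ∂B₂/∂r = 0
(∇×B)₂ = ∂B₁/∂r − ∂B₃/∂p = 15*p^2 - 6*p - 5
(∇×B)₃ = ∂B₂/∂p − ∂B₁/∂q = 7*q
∇×B = (0, 15*p^2 - 6*p - 5, 7*q)
At (-2, -1, -2): (0, 67, -7).

(0, 67, -7)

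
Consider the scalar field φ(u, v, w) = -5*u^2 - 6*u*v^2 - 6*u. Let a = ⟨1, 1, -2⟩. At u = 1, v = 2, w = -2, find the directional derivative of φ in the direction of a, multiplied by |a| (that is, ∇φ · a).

-64

∂φ/∂u = -10*u - 6*v^2 - 6
∂φ/∂v = -12*u*v
∂φ/∂w = 0
∇φ at (1, 2, -2) = (-40, -24, 0)
∇φ · a = (-40)(1) + (-24)(1) + (0)(-2) = -64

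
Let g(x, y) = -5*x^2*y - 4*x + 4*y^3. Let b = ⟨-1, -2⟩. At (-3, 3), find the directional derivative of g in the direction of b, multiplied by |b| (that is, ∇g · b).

-212

∂g/∂x = -10*x*y - 4
∂g/∂y = -5*x^2 + 12*y^2
∇g at (-3, 3) = (86, 63)
∇g · b = (86)(-1) + (63)(-2) = -212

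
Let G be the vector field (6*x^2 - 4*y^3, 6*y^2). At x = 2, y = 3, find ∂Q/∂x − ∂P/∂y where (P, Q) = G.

108

∂G₂/∂x = 0
∂G₁/∂y = -12*y^2
Scalar curl = 12*y^2
At (2, 3): 108.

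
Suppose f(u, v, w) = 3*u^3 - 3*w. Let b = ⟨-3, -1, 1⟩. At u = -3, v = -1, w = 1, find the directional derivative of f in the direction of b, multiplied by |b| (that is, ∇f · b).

∂f/∂u = 9*u^2
∂f/∂v = 0
∂f/∂w = -3
∇f at (-3, -1, 1) = (81, 0, -3)
∇f · b = (81)(-3) + (0)(-1) + (-3)(1) = -246

-246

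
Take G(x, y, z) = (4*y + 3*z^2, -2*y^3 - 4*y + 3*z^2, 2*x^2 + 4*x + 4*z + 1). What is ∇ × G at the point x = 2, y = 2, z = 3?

(∇×G)₁ = ∂G₃/∂y − ∂G₂/∂z = -6*z
(∇×G)₂ = ∂G₁/∂z − ∂G₃/∂x = -4*x + 6*z - 4
(∇×G)₃ = ∂G₂/∂x − ∂G₁/∂y = -4
∇×G = (-6*z, -4*x + 6*z - 4, -4)
At (2, 2, 3): (-18, 6, -4).

(-18, 6, -4)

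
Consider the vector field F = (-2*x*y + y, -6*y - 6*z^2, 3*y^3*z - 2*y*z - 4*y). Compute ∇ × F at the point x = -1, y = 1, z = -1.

(-23, 0, -3)

(∇×F)₁ = ∂F₃/∂y − ∂F₂/∂z = 9*y^2*z + 10*z - 4
(∇×F)₂ = ∂F₁/∂z − ∂F₃/∂x = 0
(∇×F)₃ = ∂F₂/∂x − ∂F₁/∂y = 2*x - 1
∇×F = (9*y^2*z + 10*z - 4, 0, 2*x - 1)
At (-1, 1, -1): (-23, 0, -3).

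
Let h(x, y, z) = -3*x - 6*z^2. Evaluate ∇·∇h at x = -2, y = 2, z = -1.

∂²h/∂x² = 0
∂²h/∂y² = 0
∂²h/∂z² = -12
∇²h = -12
At (-2, 2, -1): -12.

-12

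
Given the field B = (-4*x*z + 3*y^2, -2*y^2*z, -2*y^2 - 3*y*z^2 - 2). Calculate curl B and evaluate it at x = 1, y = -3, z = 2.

(∇×B)₁ = ∂B₃/∂y − ∂B₂/∂z = 2*y^2 - 4*y - 3*z^2
(∇×B)₂ = ∂B₁/∂z − ∂B₃/∂x = -4*x
(∇×B)₃ = ∂B₂/∂x − ∂B₁/∂y = -6*y
∇×B = (2*y^2 - 4*y - 3*z^2, -4*x, -6*y)
At (1, -3, 2): (18, -4, 18).

(18, -4, 18)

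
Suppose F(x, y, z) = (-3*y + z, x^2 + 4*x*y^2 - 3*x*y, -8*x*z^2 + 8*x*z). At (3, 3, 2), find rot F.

(0, 17, 36)

(∇×F)₁ = ∂F₃/∂y − ∂F₂/∂z = 0
(∇×F)₂ = ∂F₁/∂z − ∂F₃/∂x = 8*z^2 - 8*z + 1
(∇×F)₃ = ∂F₂/∂x − ∂F₁/∂y = 2*x + 4*y^2 - 3*y + 3
∇×F = (0, 8*z^2 - 8*z + 1, 2*x + 4*y^2 - 3*y + 3)
At (3, 3, 2): (0, 17, 36).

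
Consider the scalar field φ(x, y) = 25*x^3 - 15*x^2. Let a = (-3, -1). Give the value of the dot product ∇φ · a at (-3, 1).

∂φ/∂x = 75*x^2 - 30*x
∂φ/∂y = 0
∇φ at (-3, 1) = (765, 0)
∇φ · a = (765)(-3) + (0)(-1) = -2295

-2295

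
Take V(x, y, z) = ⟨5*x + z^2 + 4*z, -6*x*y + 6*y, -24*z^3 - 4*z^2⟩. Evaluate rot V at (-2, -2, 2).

(0, 8, 12)

(∇×V)₁ = ∂V₃/∂y − ∂V₂/∂z = 0
(∇×V)₂ = ∂V₁/∂z − ∂V₃/∂x = 2*z + 4
(∇×V)₃ = ∂V₂/∂x − ∂V₁/∂y = -6*y
∇×V = (0, 2*z + 4, -6*y)
At (-2, -2, 2): (0, 8, 12).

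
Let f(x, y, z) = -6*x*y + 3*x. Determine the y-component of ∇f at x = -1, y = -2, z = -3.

6

(∇f)_2 = ∂f/∂y = -6*x
At (-1, -2, -3): 6.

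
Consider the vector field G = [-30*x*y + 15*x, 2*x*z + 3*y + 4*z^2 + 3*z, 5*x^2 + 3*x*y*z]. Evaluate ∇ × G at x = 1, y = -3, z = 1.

(∇×G)₁ = ∂G₃/∂y − ∂G₂/∂z = 3*x*z - 2*x - 8*z - 3
(∇×G)₂ = ∂G₁/∂z − ∂G₃/∂x = -10*x - 3*y*z
(∇×G)₃ = ∂G₂/∂x − ∂G₁/∂y = 30*x + 2*z
∇×G = (3*x*z - 2*x - 8*z - 3, -10*x - 3*y*z, 30*x + 2*z)
At (1, -3, 1): (-10, -1, 32).

(-10, -1, 32)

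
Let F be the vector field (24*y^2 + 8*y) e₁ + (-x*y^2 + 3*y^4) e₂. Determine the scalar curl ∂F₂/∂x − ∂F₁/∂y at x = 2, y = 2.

-108

∂F₂/∂x = -y^2
∂F₁/∂y = 48*y + 8
Scalar curl = -y^2 - 48*y - 8
At (2, 2): -108.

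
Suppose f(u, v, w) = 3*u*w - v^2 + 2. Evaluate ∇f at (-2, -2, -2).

∂f/∂u = 3*w
∂f/∂v = -2*v
∂f/∂w = 3*u
∇f = (3*w, -2*v, 3*u)
At (-2, -2, -2): (-6, 4, -6).

(-6, 4, -6)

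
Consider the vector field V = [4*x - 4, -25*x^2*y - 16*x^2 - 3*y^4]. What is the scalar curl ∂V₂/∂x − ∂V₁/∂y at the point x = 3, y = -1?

54

∂V₂/∂x = -50*x*y - 32*x
∂V₁/∂y = 0
Scalar curl = -50*x*y - 32*x
At (3, -1): 54.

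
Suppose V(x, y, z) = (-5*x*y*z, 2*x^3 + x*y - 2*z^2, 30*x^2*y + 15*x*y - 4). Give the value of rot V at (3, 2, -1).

(∇×V)₁ = ∂V₃/∂y − ∂V₂/∂z = 30*x^2 + 15*x + 4*z
(∇×V)₂ = ∂V₁/∂z − ∂V₃/∂x = -65*x*y - 15*y
(∇×V)₃ = ∂V₂/∂x − ∂V₁/∂y = 6*x^2 + 5*x*z + y
∇×V = (30*x^2 + 15*x + 4*z, -65*x*y - 15*y, 6*x^2 + 5*x*z + y)
At (3, 2, -1): (311, -420, 41).

(311, -420, 41)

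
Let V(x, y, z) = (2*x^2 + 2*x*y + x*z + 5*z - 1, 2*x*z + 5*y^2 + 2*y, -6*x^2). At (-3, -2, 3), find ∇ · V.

∂V₁/∂x = 4*x + 2*y + z
∂V₂/∂y = 10*y + 2
∂V₃/∂z = 0
∇·V = 4*x + 12*y + z + 2
At (-3, -2, 3): -31.

-31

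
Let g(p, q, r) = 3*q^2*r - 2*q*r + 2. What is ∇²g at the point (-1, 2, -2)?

∂²g/∂p² = 0
∂²g/∂q² = 6*r
∂²g/∂r² = 0
∇²g = 6*r
At (-1, 2, -2): -12.

-12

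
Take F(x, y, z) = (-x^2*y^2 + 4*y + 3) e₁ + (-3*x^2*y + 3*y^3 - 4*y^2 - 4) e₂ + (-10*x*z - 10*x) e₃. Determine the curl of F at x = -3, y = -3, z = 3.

(0, 40, -112)

(∇×F)₁ = ∂F₃/∂y − ∂F₂/∂z = 0
(∇×F)₂ = ∂F₁/∂z − ∂F₃/∂x = 10*z + 10
(∇×F)₃ = ∂F₂/∂x − ∂F₁/∂y = 2*x^2*y - 6*x*y - 4
∇×F = (0, 10*z + 10, 2*x^2*y - 6*x*y - 4)
At (-3, -3, 3): (0, 40, -112).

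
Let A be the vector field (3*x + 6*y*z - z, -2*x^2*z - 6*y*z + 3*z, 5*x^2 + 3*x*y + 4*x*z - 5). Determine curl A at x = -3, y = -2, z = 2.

(-6, 15, 12)

(∇×A)₁ = ∂A₃/∂y − ∂A₂/∂z = 2*x^2 + 3*x + 6*y - 3
(∇×A)₂ = ∂A₁/∂z − ∂A₃/∂x = -10*x + 3*y - 4*z - 1
(∇×A)₃ = ∂A₂/∂x − ∂A₁/∂y = -4*x*z - 6*z
∇×A = (2*x^2 + 3*x + 6*y - 3, -10*x + 3*y - 4*z - 1, -4*x*z - 6*z)
At (-3, -2, 2): (-6, 15, 12).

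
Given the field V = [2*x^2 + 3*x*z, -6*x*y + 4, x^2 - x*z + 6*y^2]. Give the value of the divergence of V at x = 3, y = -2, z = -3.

-18

∂V₁/∂x = 4*x + 3*z
∂V₂/∂y = -6*x
∂V₃/∂z = -x
∇·V = -3*x + 3*z
At (3, -2, -3): -18.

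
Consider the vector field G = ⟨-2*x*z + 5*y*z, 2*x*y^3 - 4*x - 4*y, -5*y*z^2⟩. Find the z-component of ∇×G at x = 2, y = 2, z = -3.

27

(∇×G)_3 = ∂G₂/∂x − ∂G₁/∂y
= 2*y^3 - 4 − (5*z)
= 2*y^3 - 5*z - 4
At (2, 2, -3): 27.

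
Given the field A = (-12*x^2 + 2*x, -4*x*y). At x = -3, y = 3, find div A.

86

∂A₁/∂x = -24*x + 2
∂A₂/∂y = -4*x
∇·A = -28*x + 2
At (-3, 3): 86.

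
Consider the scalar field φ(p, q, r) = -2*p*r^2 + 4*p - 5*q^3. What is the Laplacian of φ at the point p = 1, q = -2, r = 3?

56

∂²φ/∂p² = 0
∂²φ/∂q² = -30*q
∂²φ/∂r² = -4*p
∇²φ = -4*p - 30*q
At (1, -2, 3): 56.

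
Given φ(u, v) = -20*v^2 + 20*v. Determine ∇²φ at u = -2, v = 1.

-40

∂²φ/∂u² = 0
∂²φ/∂v² = -40
∇²φ = -40
At (-2, 1): -40.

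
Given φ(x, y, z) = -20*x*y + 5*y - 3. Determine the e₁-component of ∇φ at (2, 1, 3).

-20

(∇φ)_1 = ∂φ/∂x = -20*y
At (2, 1, 3): -20.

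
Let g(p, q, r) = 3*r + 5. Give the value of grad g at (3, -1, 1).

∂g/∂p = 0
∂g/∂q = 0
∂g/∂r = 3
∇g = (0, 0, 3)
At (3, -1, 1): (0, 0, 3).

(0, 0, 3)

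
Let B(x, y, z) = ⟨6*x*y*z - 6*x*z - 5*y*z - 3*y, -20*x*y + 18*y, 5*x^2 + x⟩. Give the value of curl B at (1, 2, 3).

(∇×B)₁ = ∂B₃/∂y − ∂B₂/∂z = 0
(∇×B)₂ = ∂B₁/∂z − ∂B₃/∂x = 6*x*y - 16*x - 5*y - 1
(∇×B)₃ = ∂B₂/∂x − ∂B₁/∂y = -6*x*z - 20*y + 5*z + 3
∇×B = (0, 6*x*y - 16*x - 5*y - 1, -6*x*z - 20*y + 5*z + 3)
At (1, 2, 3): (0, -15, -40).

(0, -15, -40)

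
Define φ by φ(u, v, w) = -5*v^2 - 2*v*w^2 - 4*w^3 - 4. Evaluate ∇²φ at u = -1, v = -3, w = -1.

∂²φ/∂u² = 0
∂²φ/∂v² = -10
∂²φ/∂w² = -4*(v + 6*w)
∇²φ = -4*v - 24*w - 10
At (-1, -3, -1): 26.

26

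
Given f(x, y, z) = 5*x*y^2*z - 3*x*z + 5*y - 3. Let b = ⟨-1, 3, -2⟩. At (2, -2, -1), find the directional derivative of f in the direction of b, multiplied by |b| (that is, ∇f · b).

84

∂f/∂x = 5*y^2*z - 3*z
∂f/∂y = 10*x*y*z + 5
∂f/∂z = 5*x*y^2 - 3*x
∇f at (2, -2, -1) = (-17, 45, 34)
∇f · b = (-17)(-1) + (45)(3) + (34)(-2) = 84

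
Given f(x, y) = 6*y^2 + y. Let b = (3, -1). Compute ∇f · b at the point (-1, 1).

-13

∂f/∂x = 0
∂f/∂y = 12*y + 1
∇f at (-1, 1) = (0, 13)
∇f · b = (0)(3) + (13)(-1) = -13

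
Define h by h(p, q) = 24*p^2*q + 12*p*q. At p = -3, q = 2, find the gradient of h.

(-264, 180)

∂h/∂p = 48*p*q + 12*q
∂h/∂q = 24*p^2 + 12*p
∇h = (48*p*q + 12*q, 24*p^2 + 12*p)
At (-3, 2): (-264, 180).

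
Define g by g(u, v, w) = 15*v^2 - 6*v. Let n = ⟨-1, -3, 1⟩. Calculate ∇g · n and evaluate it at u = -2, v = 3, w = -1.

-252

∂g/∂u = 0
∂g/∂v = 30*v - 6
∂g/∂w = 0
∇g at (-2, 3, -1) = (0, 84, 0)
∇g · n = (0)(-1) + (84)(-3) + (0)(1) = -252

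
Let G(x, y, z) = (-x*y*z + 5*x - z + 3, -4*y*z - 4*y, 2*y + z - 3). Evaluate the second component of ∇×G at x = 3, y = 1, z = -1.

(∇×G)_2 = ∂G₁/∂z − ∂G₃/∂x
= -x*y - 1 − (0)
= -x*y - 1
At (3, 1, -1): -4.

-4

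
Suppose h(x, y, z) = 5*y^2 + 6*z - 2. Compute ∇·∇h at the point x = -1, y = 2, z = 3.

∂²h/∂x² = 0
∂²h/∂y² = 10
∂²h/∂z² = 0
∇²h = 10
At (-1, 2, 3): 10.

10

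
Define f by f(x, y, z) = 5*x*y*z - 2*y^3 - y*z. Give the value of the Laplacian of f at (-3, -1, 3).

∂²f/∂x² = 0
∂²f/∂y² = -12*y
∂²f/∂z² = 0
∇²f = -12*y
At (-3, -1, 3): 12.

12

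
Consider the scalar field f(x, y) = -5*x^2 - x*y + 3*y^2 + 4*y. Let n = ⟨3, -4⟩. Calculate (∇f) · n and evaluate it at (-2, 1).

∂f/∂x = -10*x - y
∂f/∂y = -x + 6*y + 4
∇f at (-2, 1) = (19, 12)
∇f · n = (19)(3) + (12)(-4) = 9

9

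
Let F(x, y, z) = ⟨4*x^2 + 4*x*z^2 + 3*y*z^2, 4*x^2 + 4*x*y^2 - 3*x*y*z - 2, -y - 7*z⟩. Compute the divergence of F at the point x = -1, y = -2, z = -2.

∂F₁/∂x = 8*x + 4*z^2
∂F₂/∂y = 8*x*y - 3*x*z
∂F₃/∂z = -7
∇·F = 8*x*y - 3*x*z + 8*x + 4*z^2 - 7
At (-1, -2, -2): 11.

11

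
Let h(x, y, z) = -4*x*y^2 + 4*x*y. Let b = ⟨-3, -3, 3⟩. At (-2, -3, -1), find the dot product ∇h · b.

312

∂h/∂x = -4*y^2 + 4*y
∂h/∂y = -8*x*y + 4*x
∂h/∂z = 0
∇h at (-2, -3, -1) = (-48, -56, 0)
∇h · b = (-48)(-3) + (-56)(-3) + (0)(3) = 312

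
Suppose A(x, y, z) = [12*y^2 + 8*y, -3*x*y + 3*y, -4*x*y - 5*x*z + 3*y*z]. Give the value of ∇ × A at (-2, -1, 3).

(17, 11, 19)

(∇×A)₁ = ∂A₃/∂y − ∂A₂/∂z = -4*x + 3*z
(∇×A)₂ = ∂A₁/∂z − ∂A₃/∂x = 4*y + 5*z
(∇×A)₃ = ∂A₂/∂x − ∂A₁/∂y = -27*y - 8
∇×A = (-4*x + 3*z, 4*y + 5*z, -27*y - 8)
At (-2, -1, 3): (17, 11, 19).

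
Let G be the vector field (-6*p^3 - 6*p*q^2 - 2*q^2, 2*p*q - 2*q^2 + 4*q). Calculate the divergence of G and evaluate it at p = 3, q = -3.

∂G₁/∂p = -18*p^2 - 6*q^2
∂G₂/∂q = 2*p - 4*q + 4
∇·G = -18*p^2 + 2*p - 6*q^2 - 4*q + 4
At (3, -3): -194.

-194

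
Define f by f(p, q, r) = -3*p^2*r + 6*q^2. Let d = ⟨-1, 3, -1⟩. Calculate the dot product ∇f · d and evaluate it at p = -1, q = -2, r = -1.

∂f/∂p = -6*p*r
∂f/∂q = 12*q
∂f/∂r = -3*p^2
∇f at (-1, -2, -1) = (-6, -24, -3)
∇f · d = (-6)(-1) + (-24)(3) + (-3)(-1) = -63

-63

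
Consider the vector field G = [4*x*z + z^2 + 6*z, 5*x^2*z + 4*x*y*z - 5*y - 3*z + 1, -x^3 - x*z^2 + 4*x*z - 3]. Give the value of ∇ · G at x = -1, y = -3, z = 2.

-5

∂G₁/∂x = 4*z
∂G₂/∂y = 4*x*z - 5
∂G₃/∂z = -2*x*z + 4*x
∇·G = 2*x*z + 4*x + 4*z - 5
At (-1, -3, 2): -5.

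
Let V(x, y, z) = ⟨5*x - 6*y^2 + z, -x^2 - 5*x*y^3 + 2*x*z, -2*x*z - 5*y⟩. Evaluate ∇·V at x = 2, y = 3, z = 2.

-269

∂V₁/∂x = 5
∂V₂/∂y = -15*x*y^2
∂V₃/∂z = -2*x
∇·V = -15*x*y^2 - 2*x + 5
At (2, 3, 2): -269.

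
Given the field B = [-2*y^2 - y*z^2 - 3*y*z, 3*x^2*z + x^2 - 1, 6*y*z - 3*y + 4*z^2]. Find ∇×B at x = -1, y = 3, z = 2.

(∇×B)₁ = ∂B₃/∂y − ∂B₂/∂z = -3*x^2 + 6*z - 3
(∇×B)₂ = ∂B₁/∂z − ∂B₃/∂x = -2*y*z - 3*y
(∇×B)₃ = ∂B₂/∂x − ∂B₁/∂y = 6*x*z + 2*x + 4*y + z^2 + 3*z
∇×B = (-3*x^2 + 6*z - 3, -2*y*z - 3*y, 6*x*z + 2*x + 4*y + z^2 + 3*z)
At (-1, 3, 2): (6, -21, 8).

(6, -21, 8)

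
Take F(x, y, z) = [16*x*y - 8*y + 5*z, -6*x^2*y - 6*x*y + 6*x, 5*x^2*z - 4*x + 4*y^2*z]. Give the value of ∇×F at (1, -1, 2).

(∇×F)₁ = ∂F₃/∂y − ∂F₂/∂z = 8*y*z
(∇×F)₂ = ∂F₁/∂z − ∂F₃/∂x = -10*x*z + 9
(∇×F)₃ = ∂F₂/∂x − ∂F₁/∂y = -12*x*y - 16*x - 6*y + 14
∇×F = (8*y*z, -10*x*z + 9, -12*x*y - 16*x - 6*y + 14)
At (1, -1, 2): (-16, -11, 16).

(-16, -11, 16)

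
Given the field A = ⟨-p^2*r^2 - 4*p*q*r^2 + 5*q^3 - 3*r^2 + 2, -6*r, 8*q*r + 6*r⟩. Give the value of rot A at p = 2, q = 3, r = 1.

(∇×A)₁ = ∂A₃/∂q − ∂A₂/∂r = 8*r + 6
(∇×A)₂ = ∂A₁/∂r − ∂A₃/∂p = -2*p^2*r - 8*p*q*r - 6*r
(∇×A)₃ = ∂A₂/∂p − ∂A₁/∂q = 4*p*r^2 - 15*q^2
∇×A = (8*r + 6, -2*p^2*r - 8*p*q*r - 6*r, 4*p*r^2 - 15*q^2)
At (2, 3, 1): (14, -62, -127).

(14, -62, -127)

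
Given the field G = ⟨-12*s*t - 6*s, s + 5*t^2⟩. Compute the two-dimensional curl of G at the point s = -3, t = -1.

-35

∂G₂/∂s = 1
∂G₁/∂t = -12*s
Scalar curl = 12*s + 1
At (-3, -1): -35.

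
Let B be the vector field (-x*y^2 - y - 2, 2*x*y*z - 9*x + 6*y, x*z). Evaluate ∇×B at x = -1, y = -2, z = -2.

(∇×B)₁ = ∂B₃/∂y − ∂B₂/∂z = -2*x*y
(∇×B)₂ = ∂B₁/∂z − ∂B₃/∂x = -z
(∇×B)₃ = ∂B₂/∂x − ∂B₁/∂y = 2*x*y + 2*y*z - 8
∇×B = (-2*x*y, -z, 2*x*y + 2*y*z - 8)
At (-1, -2, -2): (-4, 2, 4).

(-4, 2, 4)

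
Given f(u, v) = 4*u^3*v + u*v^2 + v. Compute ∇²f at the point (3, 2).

∂²f/∂u² = 24*u*v
∂²f/∂v² = 2*u
∇²f = 24*u*v + 2*u
At (3, 2): 150.

150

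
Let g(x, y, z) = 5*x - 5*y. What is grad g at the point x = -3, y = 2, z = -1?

(5, -5, 0)

∂g/∂x = 5
∂g/∂y = -5
∂g/∂z = 0
∇g = (5, -5, 0)
At (-3, 2, -1): (5, -5, 0).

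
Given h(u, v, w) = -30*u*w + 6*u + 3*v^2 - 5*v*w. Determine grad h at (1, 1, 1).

∂h/∂u = -30*w + 6
∂h/∂v = 6*v - 5*w
∂h/∂w = -30*u - 5*v
∇h = (-30*w + 6, 6*v - 5*w, -30*u - 5*v)
At (1, 1, 1): (-24, 1, -35).

(-24, 1, -35)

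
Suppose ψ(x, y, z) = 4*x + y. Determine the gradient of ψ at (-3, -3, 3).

∂ψ/∂x = 4
∂ψ/∂y = 1
∂ψ/∂z = 0
∇ψ = (4, 1, 0)
At (-3, -3, 3): (4, 1, 0).

(4, 1, 0)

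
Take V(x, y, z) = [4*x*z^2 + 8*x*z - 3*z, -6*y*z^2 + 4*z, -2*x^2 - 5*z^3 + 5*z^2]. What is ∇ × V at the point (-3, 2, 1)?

(∇×V)₁ = ∂V₃/∂y − ∂V₂/∂z = 12*y*z - 4
(∇×V)₂ = ∂V₁/∂z − ∂V₃/∂x = 8*x*z + 12*x - 3
(∇×V)₃ = ∂V₂/∂x − ∂V₁/∂y = 0
∇×V = (12*y*z - 4, 8*x*z + 12*x - 3, 0)
At (-3, 2, 1): (20, -63, 0).

(20, -63, 0)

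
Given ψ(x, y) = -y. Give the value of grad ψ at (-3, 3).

(0, -1)

∂ψ/∂x = 0
∂ψ/∂y = -1
∇ψ = (0, -1)
At (-3, 3): (0, -1).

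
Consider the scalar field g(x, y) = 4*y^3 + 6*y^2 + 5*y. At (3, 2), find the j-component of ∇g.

77

(∇g)_2 = ∂g/∂y = 12*y^2 + 12*y + 5
At (3, 2): 77.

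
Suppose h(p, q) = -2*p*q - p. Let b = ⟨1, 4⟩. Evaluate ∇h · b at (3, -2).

-21

∂h/∂p = -2*q - 1
∂h/∂q = -2*p
∇h at (3, -2) = (3, -6)
∇h · b = (3)(1) + (-6)(4) = -21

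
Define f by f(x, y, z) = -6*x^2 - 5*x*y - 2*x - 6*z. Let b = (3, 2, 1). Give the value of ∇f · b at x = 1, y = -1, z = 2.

-43

∂f/∂x = -12*x - 5*y - 2
∂f/∂y = -5*x
∂f/∂z = -6
∇f at (1, -1, 2) = (-9, -5, -6)
∇f · b = (-9)(3) + (-5)(2) + (-6)(1) = -43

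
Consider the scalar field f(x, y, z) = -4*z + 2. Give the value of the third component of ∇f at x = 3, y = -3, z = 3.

(∇f)_3 = ∂f/∂z = -4
At (3, -3, 3): -4.

-4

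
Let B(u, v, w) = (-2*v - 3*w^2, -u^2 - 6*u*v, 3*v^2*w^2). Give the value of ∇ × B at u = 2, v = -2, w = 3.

(∇×B)₁ = ∂B₃/∂v − ∂B₂/∂w = 6*v*w^2
(∇×B)₂ = ∂B₁/∂w − ∂B₃/∂u = -6*w
(∇×B)₃ = ∂B₂/∂u − ∂B₁/∂v = -2*u - 6*v + 2
∇×B = (6*v*w^2, -6*w, -2*u - 6*v + 2)
At (2, -2, 3): (-108, -18, 10).

(-108, -18, 10)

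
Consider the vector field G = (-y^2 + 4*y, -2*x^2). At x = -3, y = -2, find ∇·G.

0

∂G₁/∂x = 0
∂G₂/∂y = 0
∇·G = 0
At (-3, -2): 0.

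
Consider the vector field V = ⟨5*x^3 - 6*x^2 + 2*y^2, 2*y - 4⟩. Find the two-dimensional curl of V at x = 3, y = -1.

∂V₂/∂x = 0
∂V₁/∂y = 4*y
Scalar curl = -4*y
At (3, -1): 4.

4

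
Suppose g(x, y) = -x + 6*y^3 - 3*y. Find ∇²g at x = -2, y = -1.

∂²g/∂x² = 0
∂²g/∂y² = 36*y
∇²g = 36*y
At (-2, -1): -36.

-36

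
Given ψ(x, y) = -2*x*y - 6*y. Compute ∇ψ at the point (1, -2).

∂ψ/∂x = -2*y
∂ψ/∂y = -2*x - 6
∇ψ = (-2*y, -2*x - 6)
At (1, -2): (4, -8).

(4, -8)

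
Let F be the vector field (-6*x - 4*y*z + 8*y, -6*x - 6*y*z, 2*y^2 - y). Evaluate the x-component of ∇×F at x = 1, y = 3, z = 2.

29

(∇×F)_1 = ∂F₃/∂y − ∂F₂/∂z
= 4*y - 1 − (-6*y)
= 10*y - 1
At (1, 3, 2): 29.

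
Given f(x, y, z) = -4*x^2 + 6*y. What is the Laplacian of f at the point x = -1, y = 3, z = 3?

∂²f/∂x² = -8
∂²f/∂y² = 0
∂²f/∂z² = 0
∇²f = -8
At (-1, 3, 3): -8.

-8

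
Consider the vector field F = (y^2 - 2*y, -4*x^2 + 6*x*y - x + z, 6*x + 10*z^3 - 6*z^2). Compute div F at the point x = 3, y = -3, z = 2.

∂F₁/∂x = 0
∂F₂/∂y = 6*x
∂F₃/∂z = 30*z^2 - 12*z
∇·F = 6*x + 30*z^2 - 12*z
At (3, -3, 2): 114.

114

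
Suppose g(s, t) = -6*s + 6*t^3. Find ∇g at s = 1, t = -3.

∂g/∂s = -6
∂g/∂t = 18*t^2
∇g = (-6, 18*t^2)
At (1, -3): (-6, 162).

(-6, 162)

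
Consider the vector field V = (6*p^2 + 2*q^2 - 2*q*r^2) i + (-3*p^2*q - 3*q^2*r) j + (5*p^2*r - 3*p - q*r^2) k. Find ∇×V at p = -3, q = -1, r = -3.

(-6, -99, 4)

(∇×V)₁ = ∂V₃/∂q − ∂V₂/∂r = 3*q^2 - r^2
(∇×V)₂ = ∂V₁/∂r − ∂V₃/∂p = -10*p*r - 4*q*r + 3
(∇×V)₃ = ∂V₂/∂p − ∂V₁/∂q = -6*p*q - 4*q + 2*r^2
∇×V = (3*q^2 - r^2, -10*p*r - 4*q*r + 3, -6*p*q - 4*q + 2*r^2)
At (-3, -1, -3): (-6, -99, 4).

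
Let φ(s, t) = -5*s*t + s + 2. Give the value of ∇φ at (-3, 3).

(-14, 15)

∂φ/∂s = -5*t + 1
∂φ/∂t = -5*s
∇φ = (-5*t + 1, -5*s)
At (-3, 3): (-14, 15).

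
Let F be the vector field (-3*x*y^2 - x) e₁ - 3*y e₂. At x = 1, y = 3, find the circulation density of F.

∂F₂/∂x = 0
∂F₁/∂y = -6*x*y
Scalar curl = 6*x*y
At (1, 3): 18.

18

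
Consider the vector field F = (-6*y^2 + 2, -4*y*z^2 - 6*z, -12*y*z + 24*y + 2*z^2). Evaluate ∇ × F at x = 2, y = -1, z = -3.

(90, 0, -12)

(∇×F)₁ = ∂F₃/∂y − ∂F₂/∂z = 8*y*z - 12*z + 30
(∇×F)₂ = ∂F₁/∂z − ∂F₃/∂x = 0
(∇×F)₃ = ∂F₂/∂x − ∂F₁/∂y = 12*y
∇×F = (8*y*z - 12*z + 30, 0, 12*y)
At (2, -1, -3): (90, 0, -12).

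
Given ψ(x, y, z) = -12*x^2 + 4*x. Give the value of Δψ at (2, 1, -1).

-24

∂²ψ/∂x² = -24
∂²ψ/∂y² = 0
∂²ψ/∂z² = 0
∇²ψ = -24
At (2, 1, -1): -24.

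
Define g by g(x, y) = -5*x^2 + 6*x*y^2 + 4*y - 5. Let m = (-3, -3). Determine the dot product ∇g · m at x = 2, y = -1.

102

∂g/∂x = -10*x + 6*y^2
∂g/∂y = 12*x*y + 4
∇g at (2, -1) = (-14, -20)
∇g · m = (-14)(-3) + (-20)(-3) = 102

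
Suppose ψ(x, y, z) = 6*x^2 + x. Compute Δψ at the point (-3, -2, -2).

∂²ψ/∂x² = 12
∂²ψ/∂y² = 0
∂²ψ/∂z² = 0
∇²ψ = 12
At (-3, -2, -2): 12.

12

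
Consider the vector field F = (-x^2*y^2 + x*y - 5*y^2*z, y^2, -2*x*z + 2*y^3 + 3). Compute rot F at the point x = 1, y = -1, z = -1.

(6, -7, 7)

(∇×F)₁ = ∂F₃/∂y − ∂F₂/∂z = 6*y^2
(∇×F)₂ = ∂F₁/∂z − ∂F₃/∂x = -5*y^2 + 2*z
(∇×F)₃ = ∂F₂/∂x − ∂F₁/∂y = 2*x^2*y - x + 10*y*z
∇×F = (6*y^2, -5*y^2 + 2*z, 2*x^2*y - x + 10*y*z)
At (1, -1, -1): (6, -7, 7).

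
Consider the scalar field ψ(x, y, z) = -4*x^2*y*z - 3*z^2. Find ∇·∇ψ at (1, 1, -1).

∂²ψ/∂x² = -8*y*z
∂²ψ/∂y² = 0
∂²ψ/∂z² = -6
∇²ψ = -8*y*z - 6
At (1, 1, -1): 2.

2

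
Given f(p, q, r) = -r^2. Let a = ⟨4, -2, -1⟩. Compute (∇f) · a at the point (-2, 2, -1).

-2

∂f/∂p = 0
∂f/∂q = 0
∂f/∂r = -2*r
∇f at (-2, 2, -1) = (0, 0, 2)
∇f · a = (0)(4) + (0)(-2) + (2)(-1) = -2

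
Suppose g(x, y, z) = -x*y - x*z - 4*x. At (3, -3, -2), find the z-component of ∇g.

(∇g)_3 = ∂g/∂z = -x
At (3, -3, -2): -3.

-3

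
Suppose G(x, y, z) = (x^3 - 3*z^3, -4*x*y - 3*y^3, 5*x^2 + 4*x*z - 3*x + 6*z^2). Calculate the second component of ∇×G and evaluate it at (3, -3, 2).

(∇×G)_2 = ∂G₁/∂z − ∂G₃/∂x
= -9*z^2 − (10*x + 4*z - 3)
= -10*x - 9*z^2 - 4*z + 3
At (3, -3, 2): -71.

-71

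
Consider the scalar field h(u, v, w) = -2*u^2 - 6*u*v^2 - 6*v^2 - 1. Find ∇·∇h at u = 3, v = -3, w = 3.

∂²h/∂u² = -4
∂²h/∂v² = -12*(u + 1)
∂²h/∂w² = 0
∇²h = -12*u - 16
At (3, -3, 3): -52.

-52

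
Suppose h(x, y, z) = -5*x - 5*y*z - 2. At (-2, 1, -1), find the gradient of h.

(-5, 5, -5)

∂h/∂x = -5
∂h/∂y = -5*z
∂h/∂z = -5*y
∇h = (-5, -5*z, -5*y)
At (-2, 1, -1): (-5, 5, -5).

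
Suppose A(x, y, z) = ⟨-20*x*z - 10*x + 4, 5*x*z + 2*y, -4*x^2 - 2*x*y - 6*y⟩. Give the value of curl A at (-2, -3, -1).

(∇×A)₁ = ∂A₃/∂y − ∂A₂/∂z = -7*x - 6
(∇×A)₂ = ∂A₁/∂z − ∂A₃/∂x = -12*x + 2*y
(∇×A)₃ = ∂A₂/∂x − ∂A₁/∂y = 5*z
∇×A = (-7*x - 6, -12*x + 2*y, 5*z)
At (-2, -3, -1): (8, 18, -5).

(8, 18, -5)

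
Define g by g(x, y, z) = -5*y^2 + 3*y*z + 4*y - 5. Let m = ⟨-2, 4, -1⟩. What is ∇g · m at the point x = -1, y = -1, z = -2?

35

∂g/∂x = 0
∂g/∂y = -10*y + 3*z + 4
∂g/∂z = 3*y
∇g at (-1, -1, -2) = (0, 8, -3)
∇g · m = (0)(-2) + (8)(4) + (-3)(-1) = 35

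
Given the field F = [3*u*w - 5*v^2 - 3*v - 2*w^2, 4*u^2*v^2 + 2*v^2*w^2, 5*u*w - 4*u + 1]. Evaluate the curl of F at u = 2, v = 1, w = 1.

(∇×F)₁ = ∂F₃/∂v − ∂F₂/∂w = -4*v^2*w
(∇×F)₂ = ∂F₁/∂w − ∂F₃/∂u = 3*u - 9*w + 4
(∇×F)₃ = ∂F₂/∂u − ∂F₁/∂v = 8*u*v^2 + 10*v + 3
∇×F = (-4*v^2*w, 3*u - 9*w + 4, 8*u*v^2 + 10*v + 3)
At (2, 1, 1): (-4, 1, 29).

(-4, 1, 29)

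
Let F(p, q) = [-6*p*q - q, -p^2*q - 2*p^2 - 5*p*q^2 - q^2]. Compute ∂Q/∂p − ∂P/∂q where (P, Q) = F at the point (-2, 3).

∂F₂/∂p = -2*p*q - 4*p - 5*q^2
∂F₁/∂q = -6*p - 1
Scalar curl = -2*p*q + 2*p - 5*q^2 + 1
At (-2, 3): -36.

-36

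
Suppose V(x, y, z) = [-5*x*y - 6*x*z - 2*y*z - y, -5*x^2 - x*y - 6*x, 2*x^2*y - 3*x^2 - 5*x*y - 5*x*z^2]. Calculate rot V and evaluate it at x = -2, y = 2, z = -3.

(18, 67, -3)

(∇×V)₁ = ∂V₃/∂y − ∂V₂/∂z = 2*x^2 - 5*x
(∇×V)₂ = ∂V₁/∂z − ∂V₃/∂x = -4*x*y + 3*y + 5*z^2
(∇×V)₃ = ∂V₂/∂x − ∂V₁/∂y = -5*x - y + 2*z - 5
∇×V = (2*x^2 - 5*x, -4*x*y + 3*y + 5*z^2, -5*x - y + 2*z - 5)
At (-2, 2, -3): (18, 67, -3).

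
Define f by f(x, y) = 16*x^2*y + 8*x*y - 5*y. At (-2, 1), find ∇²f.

32

∂²f/∂x² = 32*y
∂²f/∂y² = 0
∇²f = 32*y
At (-2, 1): 32.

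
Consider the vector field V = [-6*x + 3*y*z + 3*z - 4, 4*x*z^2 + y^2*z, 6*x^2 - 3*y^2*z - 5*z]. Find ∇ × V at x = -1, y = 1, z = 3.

(∇×V)₁ = ∂V₃/∂y − ∂V₂/∂z = -8*x*z - y^2 - 6*y*z
(∇×V)₂ = ∂V₁/∂z − ∂V₃/∂x = -12*x + 3*y + 3
(∇×V)₃ = ∂V₂/∂x − ∂V₁/∂y = 4*z^2 - 3*z
∇×V = (-8*x*z - y^2 - 6*y*z, -12*x + 3*y + 3, 4*z^2 - 3*z)
At (-1, 1, 3): (5, 18, 27).

(5, 18, 27)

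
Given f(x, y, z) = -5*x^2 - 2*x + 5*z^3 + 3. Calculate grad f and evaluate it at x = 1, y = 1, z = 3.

(-12, 0, 135)

∂f/∂x = -10*x - 2
∂f/∂y = 0
∂f/∂z = 15*z^2
∇f = (-10*x - 2, 0, 15*z^2)
At (1, 1, 3): (-12, 0, 135).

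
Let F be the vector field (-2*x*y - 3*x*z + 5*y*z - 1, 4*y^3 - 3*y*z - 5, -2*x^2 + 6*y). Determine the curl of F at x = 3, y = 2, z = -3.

(12, 13, 21)

(∇×F)₁ = ∂F₃/∂y − ∂F₂/∂z = 3*y + 6
(∇×F)₂ = ∂F₁/∂z − ∂F₃/∂x = x + 5*y
(∇×F)₃ = ∂F₂/∂x − ∂F₁/∂y = 2*x - 5*z
∇×F = (3*y + 6, x + 5*y, 2*x - 5*z)
At (3, 2, -3): (12, 13, 21).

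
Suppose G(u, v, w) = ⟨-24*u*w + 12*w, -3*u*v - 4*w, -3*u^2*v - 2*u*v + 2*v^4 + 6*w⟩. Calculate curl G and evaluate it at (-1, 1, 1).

(∇×G)₁ = ∂G₃/∂v − ∂G₂/∂w = -3*u^2 - 2*u + 8*v^3 + 4
(∇×G)₂ = ∂G₁/∂w − ∂G₃/∂u = 6*u*v - 24*u + 2*v + 12
(∇×G)₃ = ∂G₂/∂u − ∂G₁/∂v = -3*v
∇×G = (-3*u^2 - 2*u + 8*v^3 + 4, 6*u*v - 24*u + 2*v + 12, -3*v)
At (-1, 1, 1): (11, 32, -3).

(11, 32, -3)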